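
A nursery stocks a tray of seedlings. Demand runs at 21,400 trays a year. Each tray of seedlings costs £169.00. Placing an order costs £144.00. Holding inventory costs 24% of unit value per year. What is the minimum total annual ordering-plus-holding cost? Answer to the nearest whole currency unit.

Holding cost H = 0.24 × £169.00 = £40.5600 per unit per year.
Q* = √(2DS/H) = √(2 × 21,400 × 144 / 40.56) ≈ 389.81.
At the optimum the two cost components are equal, so total cost = 2·(Q*/2)H = Q*·H.
Minimum total = √(2DSH) = √(2 × 21,400 × 144 × 40.56) ≈ 15810.737.

TC* ≈ £15,811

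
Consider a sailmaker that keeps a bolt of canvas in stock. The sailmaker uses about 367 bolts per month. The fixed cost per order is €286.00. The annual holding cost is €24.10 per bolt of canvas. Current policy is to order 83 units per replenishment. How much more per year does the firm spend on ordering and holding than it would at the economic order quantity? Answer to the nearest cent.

Annual demand D = 367 × 12 = 4,404.
EOQ = √(2DS/H) = √(2 × 4,404 × 286 / 24.1) ≈ 323.31.
Cost at Q* = (D/Q*)S + (Q*/2)H = √(2DSH) ≈ €7,791.66.
Cost at Q = 83: (4,404/83)×286 + (83/2)×24.1 = €15,175.23 + €1,000.15 = €16,175.38.
Excess = €16,175.38 − €7,791.66 = €8,383.72.

Extra cost ≈ €8,383.72 per year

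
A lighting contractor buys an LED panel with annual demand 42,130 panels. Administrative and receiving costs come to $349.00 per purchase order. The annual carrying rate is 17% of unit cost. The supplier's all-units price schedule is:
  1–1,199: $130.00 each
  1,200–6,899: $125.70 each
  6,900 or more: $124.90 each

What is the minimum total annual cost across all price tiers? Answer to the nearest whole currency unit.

Holding cost per unit per year at price C is H = 0.17·C.
Candidates are each tier's EOQ (if it falls in that tier) and each price-break quantity.
EOQ at $130.00 = 1153.5 (feasible in tier 1): TC = 42,130×$130.00 + (42,130/1153.5)×349 + (1153.5/2)×0.17×$130.00 = $5,502,392.92.
EOQ at $125.70 = 1173.1 < 1200, so use break Q=1200: TC = 42,130×$125.70 + (42,130/1200.0)×349 + (1200.0/2)×0.17×$125.70 = $5,320,815.21.
EOQ at $124.90 = 1176.8 < 6900, so use break Q=6900: TC = 42,130×$124.90 + (42,130/6900.0)×349 + (6900.0/2)×0.17×$124.90 = $5,337,421.77.
Lowest total cost among the candidates is at Q = 1200.0.

TC* ≈ $5,320,815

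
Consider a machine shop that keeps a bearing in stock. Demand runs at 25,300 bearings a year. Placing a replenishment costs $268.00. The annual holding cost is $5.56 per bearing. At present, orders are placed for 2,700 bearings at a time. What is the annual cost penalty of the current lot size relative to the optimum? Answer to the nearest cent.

EOQ = √(2DS/H) = √(2 × 25,300 × 268 / 5.56) ≈ 1561.73.
Cost at Q* = (D/Q*)S + (Q*/2)H = √(2DSH) ≈ $8,683.20.
Cost at Q = 2,700: (25,300/2,700)×268 + (2,700/2)×5.56 = $2,511.26 + $7,506.00 = $10,017.26.
Excess = $10,017.26 − $8,683.20 = $1,334.05.

Extra cost ≈ $1,334.05 per year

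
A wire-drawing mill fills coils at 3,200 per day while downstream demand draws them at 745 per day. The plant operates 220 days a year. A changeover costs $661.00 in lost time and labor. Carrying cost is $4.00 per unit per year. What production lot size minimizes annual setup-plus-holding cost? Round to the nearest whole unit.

Annual demand D = 745 × 220 = 163,900.
Production build-up factor (1 − d/p) = 1 − 745/3,200 = 0.7672.
Q* = √(2DS / (H(1 − d/p))) = √(2 × 163,900 × 661 / (4 × 0.7672)).
= √(216,675,800 / 3.0688) ≈ 8402.808.

Q* ≈ 8,403 coils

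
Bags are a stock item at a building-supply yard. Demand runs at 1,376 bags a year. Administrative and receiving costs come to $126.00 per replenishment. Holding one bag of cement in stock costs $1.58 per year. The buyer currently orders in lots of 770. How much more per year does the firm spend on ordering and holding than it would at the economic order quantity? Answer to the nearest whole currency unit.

Extra cost ≈ $93 per year

EOQ = √(2DS/H) = √(2 × 1,376 × 126 / 1.58) ≈ 468.47.
Cost at Q* = (D/Q*)S + (Q*/2)H = √(2DSH) ≈ $740.18.
Cost at Q = 770: (1,376/770)×126 + (770/2)×1.58 = $225.16 + $608.30 = $833.46.
Excess = $833.46 − $740.18 = $93.28.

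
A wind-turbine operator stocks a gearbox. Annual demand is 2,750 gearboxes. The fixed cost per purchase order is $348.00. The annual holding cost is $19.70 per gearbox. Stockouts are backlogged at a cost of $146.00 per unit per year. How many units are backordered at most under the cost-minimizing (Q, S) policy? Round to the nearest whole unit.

With planned backorders, Q* = √(2DS/H) · √((H+B)/B).
√(2DS/H) = √(2 × 2,750 × 348 / 19.7) = 311.701.
√((H+B)/B) = √((19.7+146)/146) = 1.0653.
Q* ≈ 332.065.
S* = Q* · H/(H+B) = 332.065 × 19.7/165.7 ≈ 39.479.

S* ≈ 39 gearboxes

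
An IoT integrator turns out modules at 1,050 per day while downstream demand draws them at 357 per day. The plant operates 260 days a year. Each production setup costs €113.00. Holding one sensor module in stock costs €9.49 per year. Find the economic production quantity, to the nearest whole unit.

Annual demand D = 357 × 260 = 92,820.
Production build-up factor (1 − d/p) = 1 − 357/1,050 = 0.6600.
Q* = √(2DS / (H(1 − d/p))) = √(2 × 92,820 × 113 / (9.49 × 0.6600)).
= √(20,977,320 / 6.2634) ≈ 1830.079.

Q* ≈ 1,830 modules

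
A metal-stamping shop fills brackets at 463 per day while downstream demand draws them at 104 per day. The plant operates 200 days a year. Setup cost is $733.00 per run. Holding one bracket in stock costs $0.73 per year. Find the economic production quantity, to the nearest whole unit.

Q* ≈ 7,340 brackets

Annual demand D = 104 × 200 = 20,800.
Production build-up factor (1 − d/p) = 1 − 104/463 = 0.7754.
Q* = √(2DS / (H(1 − d/p))) = √(2 × 20,800 × 733 / (0.73 × 0.7754)).
= √(30,492,800 / 0.566) ≈ 7339.737.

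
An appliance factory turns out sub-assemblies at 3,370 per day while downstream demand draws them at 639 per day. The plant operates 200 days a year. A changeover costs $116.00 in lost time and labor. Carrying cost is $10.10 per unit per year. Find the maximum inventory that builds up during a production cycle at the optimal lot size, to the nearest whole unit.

I_max ≈ 1,542 sub-assemblies

Annual demand D = 639 × 200 = 127,800.
Production build-up factor (1 − d/p) = 1 − 639/3,370 = 0.8104.
Q* = √(2DS / (H(1 − d/p))) = √(2 × 127,800 × 116 / (10.1 × 0.8104)).
= √(29,649,600 / 8.1849) ≈ 1903.281.
Maximum inventory = Q*(1 − d/p) = 1903.281 × 0.8104 ≈ 1542.392.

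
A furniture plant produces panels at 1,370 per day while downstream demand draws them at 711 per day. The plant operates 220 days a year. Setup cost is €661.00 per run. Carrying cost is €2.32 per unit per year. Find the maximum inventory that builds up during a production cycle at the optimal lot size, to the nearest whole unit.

Annual demand D = 711 × 220 = 156,420.
Production build-up factor (1 − d/p) = 1 − 711/1,370 = 0.4810.
Q* = √(2DS / (H(1 − d/p))) = √(2 × 156,420 × 661 / (2.32 × 0.4810)).
= √(206,787,240 / 1.116) ≈ 13612.424.
Maximum inventory = Q*(1 − d/p) = 13612.424 × 0.4810 ≈ 6547.874.

I_max ≈ 6,548 panels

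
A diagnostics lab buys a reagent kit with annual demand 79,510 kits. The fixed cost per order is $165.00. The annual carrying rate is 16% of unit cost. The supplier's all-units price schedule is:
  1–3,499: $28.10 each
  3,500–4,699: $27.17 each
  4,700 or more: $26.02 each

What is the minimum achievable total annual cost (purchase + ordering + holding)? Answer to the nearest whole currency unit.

Holding cost per unit per year at price C is H = 0.16·C.
For each price level, check whether its EOQ is feasible; otherwise the best quantity at that price is the breakpoint.
EOQ at $28.10 = 2415.8 (feasible in tier 1): TC = 79,510×$28.10 + (79,510/2415.8)×165 + (2415.8/2)×0.16×$28.10 = $2,245,092.28.
EOQ at $27.17 = 2456.8 < 3500, so use break Q=3500: TC = 79,510×$27.17 + (79,510/3500.0)×165 + (3500.0/2)×0.16×$27.17 = $2,171,642.63.
EOQ at $26.02 = 2510.5 < 4700, so use break Q=4700: TC = 79,510×$26.02 + (79,510/4700.0)×165 + (4700.0/2)×0.16×$26.02 = $2,081,425.03.
Lowest total cost among the candidates is at Q = 4700.0.

TC* ≈ $2,081,425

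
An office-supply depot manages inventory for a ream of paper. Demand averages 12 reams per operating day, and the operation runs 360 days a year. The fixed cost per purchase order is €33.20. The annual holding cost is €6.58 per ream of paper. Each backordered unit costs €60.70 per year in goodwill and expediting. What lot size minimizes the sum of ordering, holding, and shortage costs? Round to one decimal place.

Q* ≈ 219.8 reams

Annual demand D = 12 × 360 = 4,320.
With planned backorders, Q* = √(2DS/H) · √((H+B)/B).
√(2DS/H) = √(2 × 4,320 × 33.2 / 6.58) = 208.792.
√((H+B)/B) = √((6.58+60.7)/60.7) = 1.0528.
Q* ≈ 219.817.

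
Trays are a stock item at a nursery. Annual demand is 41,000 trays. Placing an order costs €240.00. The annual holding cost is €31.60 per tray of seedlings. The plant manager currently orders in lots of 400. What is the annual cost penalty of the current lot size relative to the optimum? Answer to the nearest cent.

Extra cost ≈ €5,982.32 per year

EOQ = √(2DS/H) = √(2 × 41,000 × 240 / 31.6) ≈ 789.17.
Cost at Q* = (D/Q*)S + (Q*/2)H = √(2DSH) ≈ €24,937.68.
Cost at Q = 400: (41,000/400)×240 + (400/2)×31.6 = €24,600.00 + €6,320.00 = €30,920.00.
Excess = €30,920.00 − €24,937.68 = €5,982.32.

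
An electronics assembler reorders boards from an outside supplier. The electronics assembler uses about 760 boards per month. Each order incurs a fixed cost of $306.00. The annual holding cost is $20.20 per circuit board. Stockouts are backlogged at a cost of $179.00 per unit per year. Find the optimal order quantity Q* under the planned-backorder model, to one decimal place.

Annual demand D = 760 × 12 = 9,120.
With planned backorders, Q* = √(2DS/H) · √((H+B)/B).
√(2DS/H) = √(2 × 9,120 × 306 / 20.2) = 525.651.
√((H+B)/B) = √((20.2+179)/179) = 1.0549.
Q* ≈ 554.518.

Q* ≈ 554.5 boards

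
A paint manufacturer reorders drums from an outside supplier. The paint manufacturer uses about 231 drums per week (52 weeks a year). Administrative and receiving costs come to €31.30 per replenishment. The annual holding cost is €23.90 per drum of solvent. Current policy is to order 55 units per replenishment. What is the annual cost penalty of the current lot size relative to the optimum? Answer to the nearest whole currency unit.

Extra cost ≈ €3,254 per year

Annual demand D = 231 × 52 = 12,012.
EOQ = √(2DS/H) = √(2 × 12,012 × 31.3 / 23.9) ≈ 177.38.
Cost at Q* = (D/Q*)S + (Q*/2)H = √(2DSH) ≈ €4,239.30.
Cost at Q = 55: (12,012/55)×31.3 + (55/2)×23.9 = €6,835.92 + €657.25 = €7,493.17.
Excess = €7,493.17 − €4,239.30 = €3,253.87.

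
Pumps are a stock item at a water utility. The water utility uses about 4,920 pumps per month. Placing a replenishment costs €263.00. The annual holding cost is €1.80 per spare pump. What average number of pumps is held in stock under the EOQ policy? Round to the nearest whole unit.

Annual demand D = 4,920 × 12 = 59,040.
Q* = √(2DS/H) = √(2 × 59,040 × 263 / 1.8) ≈ 4153.65.
Average inventory = Q*/2 ≈ 4153.65 / 2 = 2076.824.

Average inventory ≈ 2,077 pumps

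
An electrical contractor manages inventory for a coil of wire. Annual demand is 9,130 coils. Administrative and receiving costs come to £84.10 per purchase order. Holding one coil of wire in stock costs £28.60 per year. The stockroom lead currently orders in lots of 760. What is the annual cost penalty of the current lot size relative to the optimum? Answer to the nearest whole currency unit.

EOQ = √(2DS/H) = √(2 × 9,130 × 84.1 / 28.6) ≈ 231.72.
Cost at Q* = (D/Q*)S + (Q*/2)H = √(2DSH) ≈ £6,627.22.
Cost at Q = 760: (9,130/760)×84.1 + (760/2)×28.6 = £1,010.31 + £10,868.00 = £11,878.31.
Excess = £11,878.31 − £6,627.22 = £5,251.09.

Extra cost ≈ £5,251 per year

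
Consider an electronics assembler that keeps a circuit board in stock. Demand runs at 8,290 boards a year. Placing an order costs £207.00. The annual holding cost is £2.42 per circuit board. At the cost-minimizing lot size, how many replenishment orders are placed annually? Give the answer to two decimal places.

The optimal lot size = √(2DS/H) = √(2 × 8,290 × 207 / 2.42) ≈ 1190.88.
Orders per year = D / Q* = 8,290 / 1190.88 ≈ 6.961.

N ≈ 6.96 orders per year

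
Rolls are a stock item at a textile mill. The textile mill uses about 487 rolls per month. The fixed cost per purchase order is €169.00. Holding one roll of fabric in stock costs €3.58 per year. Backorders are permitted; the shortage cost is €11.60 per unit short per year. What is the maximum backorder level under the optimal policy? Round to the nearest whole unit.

S* ≈ 200 rolls

Annual demand D = 487 × 12 = 5,844.
With planned backorders, Q* = √(2DS/H) · √((H+B)/B).
√(2DS/H) = √(2 × 5,844 × 169 / 3.58) = 742.800.
√((H+B)/B) = √((3.58+11.6)/11.6) = 1.1439.
Q* ≈ 849.726.
S* = Q* · H/(H+B) = 849.726 × 3.58/15.18 ≈ 200.396.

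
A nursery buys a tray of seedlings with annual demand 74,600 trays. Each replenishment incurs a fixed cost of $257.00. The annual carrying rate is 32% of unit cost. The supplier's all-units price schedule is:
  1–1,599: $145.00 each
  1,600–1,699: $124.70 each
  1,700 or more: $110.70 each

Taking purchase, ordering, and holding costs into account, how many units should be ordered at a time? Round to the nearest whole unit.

Q* ≈ 1,700 trays

Holding cost per unit per year at price C is H = 0.32·C.
Evaluate total cost at each tier's feasible EOQ or, if the EOQ is below the tier, at the tier's minimum quantity.
EOQ at $145.00 = 909.1 (feasible in tier 1): TC = 74,600×$145.00 + (74,600/909.1)×257 + (909.1/2)×0.32×$145.00 = $10,859,180.33.
EOQ at $124.70 = 980.3 < 1600, so use break Q=1600: TC = 74,600×$124.70 + (74,600/1600.0)×257 + (1600.0/2)×0.32×$124.70 = $9,346,525.82.
EOQ at $110.70 = 1040.4 < 1700, so use break Q=1700: TC = 74,600×$110.70 + (74,600/1700.0)×257 + (1700.0/2)×0.32×$110.70 = $8,299,608.16.
Lowest total cost is $8,299,608.16 at Q = 1700.0.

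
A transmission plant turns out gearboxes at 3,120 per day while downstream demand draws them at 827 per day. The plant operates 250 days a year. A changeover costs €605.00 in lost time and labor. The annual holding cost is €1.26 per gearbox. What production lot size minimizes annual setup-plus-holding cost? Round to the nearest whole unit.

Annual demand D = 827 × 250 = 206,750.
Production build-up factor (1 − d/p) = 1 − 827/3,120 = 0.7349.
Q* = √(2DS / (H(1 − d/p))) = √(2 × 206,750 × 605 / (1.26 × 0.7349)).
= √(250,167,500 / 0.926) ≈ 16436.352.

Q* ≈ 16,436 gearboxes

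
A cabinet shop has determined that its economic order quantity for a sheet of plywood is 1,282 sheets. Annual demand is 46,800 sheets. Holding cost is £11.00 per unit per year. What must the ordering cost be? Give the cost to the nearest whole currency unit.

S ≈ £193

The basic EOQ model gives Q* = √(2DS/H); rearrange for the unknown.
From Q* = √(2DS/H): S = Q*²H / (2D) = 1,282² × 11 / (2 × 46,800) = 193.1492.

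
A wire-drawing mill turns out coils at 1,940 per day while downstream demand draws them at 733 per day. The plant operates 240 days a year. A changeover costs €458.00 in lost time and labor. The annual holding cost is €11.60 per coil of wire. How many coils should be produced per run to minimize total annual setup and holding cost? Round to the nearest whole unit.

Annual demand D = 733 × 240 = 175,920.
Production build-up factor (1 − d/p) = 1 − 733/1,940 = 0.6222.
Q* = √(2DS / (H(1 − d/p))) = √(2 × 175,920 × 458 / (11.6 × 0.6222)).
= √(161,142,720 / 7.2171) ≈ 4725.237.

Q* ≈ 4,725 coils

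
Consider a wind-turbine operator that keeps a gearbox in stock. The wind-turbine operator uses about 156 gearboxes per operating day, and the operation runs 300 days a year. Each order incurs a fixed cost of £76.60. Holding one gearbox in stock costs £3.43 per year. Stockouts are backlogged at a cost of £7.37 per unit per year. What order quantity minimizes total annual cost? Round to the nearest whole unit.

Annual demand D = 156 × 300 = 46,800.
With planned backorders, Q* = √(2DS/H) · √((H+B)/B).
√(2DS/H) = √(2 × 46,800 × 76.6 / 3.43) = 1445.790.
√((H+B)/B) = √((3.43+7.37)/7.37) = 1.2105.
Q* ≈ 1750.183.

Q* ≈ 1,750 gearboxes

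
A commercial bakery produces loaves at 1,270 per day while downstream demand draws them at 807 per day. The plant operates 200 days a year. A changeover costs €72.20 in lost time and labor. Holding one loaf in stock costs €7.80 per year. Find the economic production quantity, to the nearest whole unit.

Q* ≈ 2,863 loaves

Annual demand D = 807 × 200 = 161,400.
Production build-up factor (1 − d/p) = 1 − 807/1,270 = 0.3646.
Q* = √(2DS / (H(1 − d/p))) = √(2 × 161,400 × 72.2 / (7.8 × 0.3646)).
= √(23,306,160 / 2.8436) ≈ 2862.855.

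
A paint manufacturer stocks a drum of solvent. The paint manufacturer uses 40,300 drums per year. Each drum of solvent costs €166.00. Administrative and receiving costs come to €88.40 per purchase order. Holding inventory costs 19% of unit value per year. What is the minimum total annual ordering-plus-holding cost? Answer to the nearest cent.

TC* ≈ €14,990.79

Holding cost H = 0.19 × €166.00 = €31.5400 per unit per year.
The optimal lot size = √(2DS/H) = √(2 × 40,300 × 88.4 / 31.54) ≈ 475.29.
At the optimum the two cost components are equal, so total cost = 2·(Q*/2)H = Q*·H.
Minimum total = √(2DSH) = √(2 × 40,300 × 88.4 × 31.54) ≈ 14990.789.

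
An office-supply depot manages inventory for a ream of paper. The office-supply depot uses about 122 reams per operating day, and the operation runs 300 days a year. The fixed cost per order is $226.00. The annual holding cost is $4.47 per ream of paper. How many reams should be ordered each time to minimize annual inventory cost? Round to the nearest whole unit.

Annual demand D = 122 × 300 = 36,600.
EOQ = √(2DS / H) = √(2 × 36,600 × 226 / 4.47).
= √(16,543,200 / 4.47) = √3,700,939.5973 ≈ 1923.783.

Q* ≈ 1,924 reams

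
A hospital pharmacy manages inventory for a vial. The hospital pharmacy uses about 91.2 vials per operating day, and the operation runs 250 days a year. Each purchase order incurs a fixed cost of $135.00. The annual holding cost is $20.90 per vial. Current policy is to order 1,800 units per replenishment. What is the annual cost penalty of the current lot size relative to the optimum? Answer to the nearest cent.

Extra cost ≈ $9,177.14 per year

Annual demand D = 91.2 × 250 = 22,800.
EOQ = √(2DS/H) = √(2 × 22,800 × 135 / 20.9) ≈ 542.72.
Cost at Q* = (D/Q*)S + (Q*/2)H = √(2DSH) ≈ $11,342.86.
Cost at Q = 1,800: (22,800/1,800)×135 + (1,800/2)×20.9 = $1,710.00 + $18,810.00 = $20,520.00.
Excess = $20,520.00 − $11,342.86 = $9,177.14.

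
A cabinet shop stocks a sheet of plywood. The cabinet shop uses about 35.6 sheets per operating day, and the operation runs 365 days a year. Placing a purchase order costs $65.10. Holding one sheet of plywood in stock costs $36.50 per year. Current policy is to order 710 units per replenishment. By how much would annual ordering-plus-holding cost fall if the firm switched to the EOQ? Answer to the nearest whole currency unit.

Extra cost ≈ $6,291 per year

Annual demand D = 35.6 × 365 = 12,994.
EOQ = √(2DS/H) = √(2 × 12,994 × 65.1 / 36.5) ≈ 215.29.
Cost at Q* = (D/Q*)S + (Q*/2)H = √(2DSH) ≈ $7,858.21.
Cost at Q = 710: (12,994/710)×65.1 + (710/2)×36.5 = $1,191.42 + $12,957.50 = $14,148.92.
Excess = $14,148.92 − $7,858.21 = $6,290.72.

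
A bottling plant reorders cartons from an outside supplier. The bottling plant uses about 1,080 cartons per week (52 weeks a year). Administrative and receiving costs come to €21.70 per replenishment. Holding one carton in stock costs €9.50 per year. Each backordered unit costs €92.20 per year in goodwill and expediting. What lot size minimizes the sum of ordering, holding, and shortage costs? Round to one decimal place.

Q* ≈ 532.0 cartons

Annual demand D = 1,080 × 52 = 56,160.
With planned backorders, Q* = √(2DS/H) · √((H+B)/B).
√(2DS/H) = √(2 × 56,160 × 21.7 / 9.5) = 506.520.
√((H+B)/B) = √((9.5+92.2)/92.2) = 1.0503.
Q* ≈ 531.975.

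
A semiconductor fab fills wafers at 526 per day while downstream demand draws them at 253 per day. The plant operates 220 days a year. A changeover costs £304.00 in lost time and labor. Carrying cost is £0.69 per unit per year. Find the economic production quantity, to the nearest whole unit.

Q* ≈ 9,721 wafers

Annual demand D = 253 × 220 = 55,660.
Production build-up factor (1 − d/p) = 1 − 253/526 = 0.5190.
Q* = √(2DS / (H(1 − d/p))) = √(2 × 55,660 × 304 / (0.69 × 0.5190)).
= √(33,841,280 / 0.3581) ≈ 9720.988.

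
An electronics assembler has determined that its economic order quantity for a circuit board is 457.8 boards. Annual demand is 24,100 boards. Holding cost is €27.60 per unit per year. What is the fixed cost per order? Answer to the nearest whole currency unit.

The basic EOQ model gives Q* = √(2DS/H); rearrange for the unknown.
From Q* = √(2DS/H): S = Q*²H / (2D) = 457.8² × 27.6 / (2 × 24,100) = 120.0089.

S ≈ €120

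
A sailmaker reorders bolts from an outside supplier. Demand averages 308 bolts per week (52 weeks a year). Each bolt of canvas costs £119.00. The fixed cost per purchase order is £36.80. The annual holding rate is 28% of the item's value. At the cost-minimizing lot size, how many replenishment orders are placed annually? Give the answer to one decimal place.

Annual demand D = 308 × 52 = 16,016.
Holding cost H = 0.28 × £119.00 = £33.3200 per unit per year.
Q* = √(2DS/H) = √(2 × 16,016 × 36.8 / 33.32) ≈ 188.09.
Orders per year = D / Q* = 16,016 / 188.09 ≈ 85.151.

N ≈ 85.2 orders per year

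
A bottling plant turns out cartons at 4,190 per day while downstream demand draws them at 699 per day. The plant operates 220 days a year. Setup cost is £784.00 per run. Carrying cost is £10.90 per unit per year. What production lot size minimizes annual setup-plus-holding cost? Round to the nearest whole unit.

Q* ≈ 5,153 cartons

Annual demand D = 699 × 220 = 153,780.
Production build-up factor (1 − d/p) = 1 − 699/4,190 = 0.8332.
Q* = √(2DS / (H(1 − d/p))) = √(2 × 153,780 × 784 / (10.9 × 0.8332)).
= √(241,127,040 / 9.0816) ≈ 5152.782.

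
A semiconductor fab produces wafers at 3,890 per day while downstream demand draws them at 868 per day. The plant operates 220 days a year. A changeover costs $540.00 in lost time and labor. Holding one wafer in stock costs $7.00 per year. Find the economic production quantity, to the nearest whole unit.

Annual demand D = 868 × 220 = 190,960.
Production build-up factor (1 − d/p) = 1 − 868/3,890 = 0.7769.
Q* = √(2DS / (H(1 − d/p))) = √(2 × 190,960 × 540 / (7 × 0.7769)).
= √(206,236,800 / 5.438) ≈ 6158.311.

Q* ≈ 6,158 wafers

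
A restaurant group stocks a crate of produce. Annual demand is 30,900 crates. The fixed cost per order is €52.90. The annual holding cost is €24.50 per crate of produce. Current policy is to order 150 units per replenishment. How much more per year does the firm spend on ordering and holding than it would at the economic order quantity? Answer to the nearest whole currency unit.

Extra cost ≈ €3,785 per year

EOQ = √(2DS/H) = √(2 × 30,900 × 52.9 / 24.5) ≈ 365.29.
Cost at Q* = (D/Q*)S + (Q*/2)H = √(2DSH) ≈ €8,949.63.
Cost at Q = 150: (30,900/150)×52.9 + (150/2)×24.5 = €10,897.40 + €1,837.50 = €12,734.90.
Excess = €12,734.90 − €8,949.63 = €3,785.27.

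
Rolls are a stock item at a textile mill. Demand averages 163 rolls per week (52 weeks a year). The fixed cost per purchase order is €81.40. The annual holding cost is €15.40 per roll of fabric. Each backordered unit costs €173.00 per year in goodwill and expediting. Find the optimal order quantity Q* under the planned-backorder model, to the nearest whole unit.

Annual demand D = 163 × 52 = 8,476.
With planned backorders, Q* = √(2DS/H) · √((H+B)/B).
√(2DS/H) = √(2 × 8,476 × 81.4 / 15.4) = 299.338.
√((H+B)/B) = √((15.4+173)/173) = 1.0436.
Q* ≈ 312.377.

Q* ≈ 312 rolls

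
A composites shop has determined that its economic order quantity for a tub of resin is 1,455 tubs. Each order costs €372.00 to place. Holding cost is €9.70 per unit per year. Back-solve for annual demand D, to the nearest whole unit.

D ≈ 27,601 tubs per year

The basic EOQ model gives Q* = √(2DS/H); rearrange for the unknown.
From Q* = √(2DS/H): D = Q*²H / (2S) = 1,455² × 9.7 / (2 × 372) = 27600.998.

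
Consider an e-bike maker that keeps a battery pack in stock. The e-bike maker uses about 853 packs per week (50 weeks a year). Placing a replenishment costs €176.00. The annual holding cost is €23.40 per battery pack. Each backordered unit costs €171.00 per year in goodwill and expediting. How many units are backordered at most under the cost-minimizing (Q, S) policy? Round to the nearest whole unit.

S* ≈ 103 packs

Annual demand D = 853 × 50 = 42,650.
With planned backorders, Q* = √(2DS/H) · √((H+B)/B).
√(2DS/H) = √(2 × 42,650 × 176 / 23.4) = 800.982.
√((H+B)/B) = √((23.4+171)/171) = 1.0662.
Q* ≈ 854.030.
S* = Q* · H/(H+B) = 854.030 × 23.4/194.4 ≈ 102.800.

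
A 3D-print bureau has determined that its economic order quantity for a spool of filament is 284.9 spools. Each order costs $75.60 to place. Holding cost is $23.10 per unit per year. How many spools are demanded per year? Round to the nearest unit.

D ≈ 12,401 spools per year

Invert the EOQ relation Q*² = 2DS/H.
From Q* = √(2DS/H): D = Q*²H / (2S) = 284.9² × 23.1 / (2 × 75.6) = 12400.668.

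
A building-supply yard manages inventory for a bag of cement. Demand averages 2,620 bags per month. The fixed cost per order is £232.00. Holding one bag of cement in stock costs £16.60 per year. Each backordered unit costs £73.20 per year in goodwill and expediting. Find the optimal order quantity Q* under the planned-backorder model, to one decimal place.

Q* ≈ 1,038.3 bags

Annual demand D = 2,620 × 12 = 31,440.
With planned backorders, Q* = √(2DS/H) · √((H+B)/B).
√(2DS/H) = √(2 × 31,440 × 232 / 16.6) = 937.446.
√((H+B)/B) = √((16.6+73.2)/73.2) = 1.1076.
Q* ≈ 1038.314.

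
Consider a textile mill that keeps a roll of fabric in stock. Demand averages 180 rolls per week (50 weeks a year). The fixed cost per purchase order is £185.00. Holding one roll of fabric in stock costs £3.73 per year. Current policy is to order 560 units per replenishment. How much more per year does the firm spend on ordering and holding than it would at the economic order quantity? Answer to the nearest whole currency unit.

Annual demand D = 180 × 50 = 9,000.
EOQ = √(2DS/H) = √(2 × 9,000 × 185 / 3.73) ≈ 944.86.
Cost at Q* = (D/Q*)S + (Q*/2)H = √(2DSH) ≈ £3,524.33.
Cost at Q = 560: (9,000/560)×185 + (560/2)×3.73 = £2,973.21 + £1,044.40 = £4,017.61.
Excess = £4,017.61 − £3,524.33 = £493.28.

Extra cost ≈ £493 per year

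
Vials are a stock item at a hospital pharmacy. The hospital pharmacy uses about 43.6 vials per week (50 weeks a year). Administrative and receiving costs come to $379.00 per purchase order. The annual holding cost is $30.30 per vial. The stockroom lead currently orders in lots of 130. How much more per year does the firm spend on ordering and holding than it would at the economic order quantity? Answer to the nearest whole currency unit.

Extra cost ≈ $1,249 per year

Annual demand D = 43.6 × 50 = 2,180.
EOQ = √(2DS/H) = √(2 × 2,180 × 379 / 30.3) ≈ 233.53.
Cost at Q* = (D/Q*)S + (Q*/2)H = √(2DSH) ≈ $7,075.94.
Cost at Q = 130: (2,180/130)×379 + (130/2)×30.3 = $6,355.54 + $1,969.50 = $8,325.04.
Excess = $8,325.04 − $7,075.94 = $1,249.10.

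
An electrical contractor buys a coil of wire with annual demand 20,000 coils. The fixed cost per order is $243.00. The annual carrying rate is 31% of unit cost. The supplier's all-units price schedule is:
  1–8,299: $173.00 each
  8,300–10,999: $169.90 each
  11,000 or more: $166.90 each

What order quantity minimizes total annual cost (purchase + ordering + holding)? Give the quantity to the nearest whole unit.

Q* ≈ 426 coils

Holding cost per unit per year at price C is H = 0.31·C.
Evaluate total cost at each tier's feasible EOQ or, if the EOQ is below the tier, at the tier's minimum quantity.
EOQ at $173.00 = 425.7 (feasible in tier 1): TC = 20,000×$173.00 + (20,000/425.7)×243 + (425.7/2)×0.31×$173.00 = $3,482,831.64.
EOQ at $169.90 = 429.6 < 8300, so use break Q=8300: TC = 20,000×$169.90 + (20,000/8300.0)×243 + (8300.0/2)×0.31×$169.90 = $3,617,161.89.
EOQ at $166.90 = 433.4 < 11000, so use break Q=11000: TC = 20,000×$166.90 + (20,000/11000.0)×243 + (11000.0/2)×0.31×$166.90 = $3,623,006.32.
Lowest total cost is $3,482,831.64 at Q = 425.7.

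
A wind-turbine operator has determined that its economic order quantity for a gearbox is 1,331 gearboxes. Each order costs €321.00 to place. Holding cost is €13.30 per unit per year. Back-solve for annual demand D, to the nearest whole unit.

The basic EOQ model gives Q* = √(2DS/H); rearrange for the unknown.
From Q* = √(2DS/H): D = Q*²H / (2S) = 1,331² × 13.3 / (2 × 321) = 36700.563.

D ≈ 36,701 gearboxes per year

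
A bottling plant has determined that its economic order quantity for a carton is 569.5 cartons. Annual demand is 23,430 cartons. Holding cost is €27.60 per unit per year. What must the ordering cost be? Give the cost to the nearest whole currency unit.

The basic EOQ model gives Q* = √(2DS/H); rearrange for the unknown.
From Q* = √(2DS/H): S = Q*²H / (2D) = 569.5² × 27.6 / (2 × 23,430) = 191.0268.

S ≈ €191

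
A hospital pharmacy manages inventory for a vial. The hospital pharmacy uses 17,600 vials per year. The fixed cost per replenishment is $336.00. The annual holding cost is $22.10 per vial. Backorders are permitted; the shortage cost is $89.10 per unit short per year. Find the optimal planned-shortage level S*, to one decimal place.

S* ≈ 162.4 vials

With planned backorders, Q* = √(2DS/H) · √((H+B)/B).
√(2DS/H) = √(2 × 17,600 × 336 / 22.1) = 731.551.
√((H+B)/B) = √((22.1+89.1)/89.1) = 1.1172.
Q* ≈ 817.256.
S* = Q* · H/(H+B) = 817.256 × 22.1/111.2 ≈ 162.422.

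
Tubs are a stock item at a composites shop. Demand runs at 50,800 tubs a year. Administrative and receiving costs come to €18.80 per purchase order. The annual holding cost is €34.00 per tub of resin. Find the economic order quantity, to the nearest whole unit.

Q* ≈ 237 tubs

EOQ = √(2DS / H) = √(2 × 50,800 × 18.8 / 34).
= √(1,910,080 / 34) = √56,178.8235 ≈ 237.021.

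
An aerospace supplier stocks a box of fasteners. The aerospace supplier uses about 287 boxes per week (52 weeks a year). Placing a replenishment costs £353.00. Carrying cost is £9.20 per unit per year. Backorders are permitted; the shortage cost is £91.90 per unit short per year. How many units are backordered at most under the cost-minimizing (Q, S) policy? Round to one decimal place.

Annual demand D = 287 × 52 = 14,924.
With planned backorders, Q* = √(2DS/H) · √((H+B)/B).
√(2DS/H) = √(2 × 14,924 × 353 / 9.2) = 1070.166.
√((H+B)/B) = √((9.2+91.9)/91.9) = 1.0489.
Q* ≈ 1122.455.
S* = Q* · H/(H+B) = 1122.455 × 9.2/101.1 ≈ 102.142.

S* ≈ 102.1 boxes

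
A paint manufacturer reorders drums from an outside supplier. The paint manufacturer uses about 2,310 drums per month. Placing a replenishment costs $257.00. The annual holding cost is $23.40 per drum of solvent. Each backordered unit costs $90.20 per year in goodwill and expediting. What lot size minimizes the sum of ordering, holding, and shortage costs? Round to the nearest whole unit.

Annual demand D = 2,310 × 12 = 27,720.
With planned backorders, Q* = √(2DS/H) · √((H+B)/B).
√(2DS/H) = √(2 × 27,720 × 257 / 23.4) = 780.316.
√((H+B)/B) = √((23.4+90.2)/90.2) = 1.1222.
Q* ≈ 875.702.

Q* ≈ 876 drums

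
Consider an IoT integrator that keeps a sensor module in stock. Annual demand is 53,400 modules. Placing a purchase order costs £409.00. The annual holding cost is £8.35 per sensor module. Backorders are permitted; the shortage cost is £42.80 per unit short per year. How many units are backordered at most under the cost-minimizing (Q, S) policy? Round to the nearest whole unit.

With planned backorders, Q* = √(2DS/H) · √((H+B)/B).
√(2DS/H) = √(2 × 53,400 × 409 / 8.35) = 2287.199.
√((H+B)/B) = √((8.35+42.8)/42.8) = 1.0932.
Q* ≈ 2500.374.
S* = Q* · H/(H+B) = 2500.374 × 8.35/51.15 ≈ 408.174.

S* ≈ 408 modules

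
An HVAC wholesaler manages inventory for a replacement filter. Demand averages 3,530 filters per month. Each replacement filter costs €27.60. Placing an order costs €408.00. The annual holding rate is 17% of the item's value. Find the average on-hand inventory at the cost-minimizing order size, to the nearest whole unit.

Average inventory ≈ 1,357 filters

Annual demand D = 3,530 × 12 = 42,360.
Holding cost H = 0.17 × €27.60 = €4.6920 per unit per year.
Q* = √(2DS/H) = √(2 × 42,360 × 408 / 4.692) ≈ 2714.21.
Average inventory = Q*/2 ≈ 2714.21 / 2 = 1357.107.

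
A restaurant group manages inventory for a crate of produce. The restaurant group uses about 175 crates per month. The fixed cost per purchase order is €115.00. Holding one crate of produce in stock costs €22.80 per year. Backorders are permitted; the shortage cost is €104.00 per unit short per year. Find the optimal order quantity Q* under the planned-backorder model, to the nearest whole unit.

Annual demand D = 175 × 12 = 2,100.
With planned backorders, Q* = √(2DS/H) · √((H+B)/B).
√(2DS/H) = √(2 × 2,100 × 115 / 22.8) = 145.548.
√((H+B)/B) = √((22.8+104)/104) = 1.1042.
Q* ≈ 160.712.

Q* ≈ 161 crates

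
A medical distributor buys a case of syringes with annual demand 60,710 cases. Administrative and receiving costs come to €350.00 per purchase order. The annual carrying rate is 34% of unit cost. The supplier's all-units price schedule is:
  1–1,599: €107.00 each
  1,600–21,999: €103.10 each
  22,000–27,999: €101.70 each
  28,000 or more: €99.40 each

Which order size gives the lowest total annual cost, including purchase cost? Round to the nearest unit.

Holding cost per unit per year at price C is H = 0.34·C.
Candidates are each tier's EOQ (if it falls in that tier) and each price-break quantity.
EOQ at €107.00 = 1080.8 (feasible in tier 1): TC = 60,710×€107.00 + (60,710/1080.8)×350 + (1080.8/2)×0.34×€107.00 = €6,535,289.73.
EOQ at €103.10 = 1101.1 < 1600, so use break Q=1600: TC = 60,710×€103.10 + (60,710/1600.0)×350 + (1600.0/2)×0.34×€103.10 = €6,300,524.51.
EOQ at €101.70 = 1108.6 < 22000, so use break Q=22000: TC = 60,710×€101.70 + (60,710/22000.0)×350 + (22000.0/2)×0.34×€101.70 = €6,555,530.84.
EOQ at €99.40 = 1121.4 < 28000, so use break Q=28000: TC = 60,710×€99.40 + (60,710/28000.0)×350 + (28000.0/2)×0.34×€99.40 = €6,508,476.88.
Lowest total cost is €6,300,524.51 at Q = 1600.0.

Q* ≈ 1,600 cases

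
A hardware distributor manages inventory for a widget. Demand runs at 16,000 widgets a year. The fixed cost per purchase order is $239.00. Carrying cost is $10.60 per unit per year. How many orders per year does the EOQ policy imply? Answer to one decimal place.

EOQ = √(2DS/H) = √(2 × 16,000 × 239 / 10.6) ≈ 849.42.
Orders per year = D / Q* = 16,000 / 849.42 ≈ 18.836.

N ≈ 18.8 orders per year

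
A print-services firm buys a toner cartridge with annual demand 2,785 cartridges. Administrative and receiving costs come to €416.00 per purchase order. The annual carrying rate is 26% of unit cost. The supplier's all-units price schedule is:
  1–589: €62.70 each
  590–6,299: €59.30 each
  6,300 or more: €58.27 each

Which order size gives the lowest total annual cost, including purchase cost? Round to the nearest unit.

Q* ≈ 590 cartridges

Holding cost per unit per year at price C is H = 0.26·C.
Candidates are each tier's EOQ (if it falls in that tier) and each price-break quantity.
EOQ at €62.70 = 377.0 (feasible in tier 1): TC = 2,785×€62.70 + (2,785/377.0)×416 + (377.0/2)×0.26×€62.70 = €180,765.53.
EOQ at €59.30 = 387.7 < 590, so use break Q=590: TC = 2,785×€59.30 + (2,785/590.0)×416 + (590.0/2)×0.26×€59.30 = €171,662.47.
EOQ at €58.27 = 391.1 < 6300, so use break Q=6300: TC = 2,785×€58.27 + (2,785/6300.0)×416 + (6300.0/2)×0.26×€58.27 = €210,188.98.
Lowest total cost is €171,662.47 at Q = 590.0.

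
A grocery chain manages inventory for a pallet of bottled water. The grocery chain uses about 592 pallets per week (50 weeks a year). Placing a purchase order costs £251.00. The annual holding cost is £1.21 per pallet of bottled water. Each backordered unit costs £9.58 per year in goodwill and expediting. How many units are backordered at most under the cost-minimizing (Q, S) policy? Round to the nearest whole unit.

S* ≈ 417 pallets

Annual demand D = 592 × 50 = 29,600.
With planned backorders, Q* = √(2DS/H) · √((H+B)/B).
√(2DS/H) = √(2 × 29,600 × 251 / 1.21) = 3504.330.
√((H+B)/B) = √((1.21+9.58)/9.58) = 1.0613.
Q* ≈ 3719.058.
S* = Q* · H/(H+B) = 3719.058 × 1.21/10.79 ≈ 417.058.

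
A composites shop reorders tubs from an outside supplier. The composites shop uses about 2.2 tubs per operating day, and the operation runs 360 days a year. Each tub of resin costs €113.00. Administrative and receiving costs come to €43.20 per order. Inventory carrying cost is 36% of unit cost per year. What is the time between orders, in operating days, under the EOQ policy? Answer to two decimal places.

Annual demand D = 2.2 × 360 = 792.
Holding cost H = 0.36 × €113.00 = €40.6800 per unit per year.
EOQ = √(2DS/H) = √(2 × 792 × 43.2 / 40.68) ≈ 41.01.
Cycle time = Q*/D × 360 = 41.01 / 792 × 360 ≈ 18.643 days.

T ≈ 18.64 days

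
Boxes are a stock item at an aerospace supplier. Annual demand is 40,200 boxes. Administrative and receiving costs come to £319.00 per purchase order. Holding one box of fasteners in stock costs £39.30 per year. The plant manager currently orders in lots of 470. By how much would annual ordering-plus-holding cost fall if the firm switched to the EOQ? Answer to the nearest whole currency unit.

Extra cost ≈ £4,772 per year

EOQ = √(2DS/H) = √(2 × 40,200 × 319 / 39.3) ≈ 807.84.
Cost at Q* = (D/Q*)S + (Q*/2)H = √(2DSH) ≈ £31,748.24.
Cost at Q = 470: (40,200/470)×319 + (470/2)×39.3 = £27,284.68 + £9,235.50 = £36,520.18.
Excess = £36,520.18 − £31,748.24 = £4,771.94.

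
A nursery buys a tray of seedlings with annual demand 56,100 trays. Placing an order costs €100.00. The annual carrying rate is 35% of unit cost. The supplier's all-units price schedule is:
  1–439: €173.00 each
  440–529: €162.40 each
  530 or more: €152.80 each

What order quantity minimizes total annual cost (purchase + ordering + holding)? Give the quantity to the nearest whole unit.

Holding cost per unit per year at price C is H = 0.35·C.
Evaluate total cost at each tier's feasible EOQ or, if the EOQ is below the tier, at the tier's minimum quantity.
EOQ at €173.00 = 430.5 (feasible in tier 1): TC = 56,100×€173.00 + (56,100/430.5)×100 + (430.5/2)×0.35×€173.00 = €9,731,364.75.
EOQ at €162.40 = 444.3 (feasible in tier 2): TC = 56,100×€162.40 + (56,100/444.3)×100 + (444.3/2)×0.35×€162.40 = €9,135,893.61.
EOQ at €152.80 = 458.0 < 530, so use break Q=530: TC = 56,100×€152.80 + (56,100/530.0)×100 + (530.0/2)×0.35×€152.80 = €8,596,837.11.
Lowest total cost is €8,596,837.11 at Q = 530.0.

Q* ≈ 530 trays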